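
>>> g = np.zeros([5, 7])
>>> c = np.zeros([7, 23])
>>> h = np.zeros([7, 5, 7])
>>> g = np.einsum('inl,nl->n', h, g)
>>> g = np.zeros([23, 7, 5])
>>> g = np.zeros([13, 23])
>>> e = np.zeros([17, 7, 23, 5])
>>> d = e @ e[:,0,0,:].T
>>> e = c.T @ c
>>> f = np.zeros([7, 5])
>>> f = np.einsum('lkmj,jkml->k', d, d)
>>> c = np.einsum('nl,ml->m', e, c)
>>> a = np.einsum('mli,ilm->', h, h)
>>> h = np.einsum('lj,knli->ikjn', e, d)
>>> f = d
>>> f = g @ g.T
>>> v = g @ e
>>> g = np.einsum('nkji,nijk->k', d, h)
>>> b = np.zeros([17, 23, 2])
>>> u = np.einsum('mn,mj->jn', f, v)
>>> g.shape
(7,)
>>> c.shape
(7,)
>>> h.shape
(17, 17, 23, 7)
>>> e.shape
(23, 23)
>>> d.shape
(17, 7, 23, 17)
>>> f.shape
(13, 13)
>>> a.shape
()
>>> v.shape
(13, 23)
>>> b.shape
(17, 23, 2)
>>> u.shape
(23, 13)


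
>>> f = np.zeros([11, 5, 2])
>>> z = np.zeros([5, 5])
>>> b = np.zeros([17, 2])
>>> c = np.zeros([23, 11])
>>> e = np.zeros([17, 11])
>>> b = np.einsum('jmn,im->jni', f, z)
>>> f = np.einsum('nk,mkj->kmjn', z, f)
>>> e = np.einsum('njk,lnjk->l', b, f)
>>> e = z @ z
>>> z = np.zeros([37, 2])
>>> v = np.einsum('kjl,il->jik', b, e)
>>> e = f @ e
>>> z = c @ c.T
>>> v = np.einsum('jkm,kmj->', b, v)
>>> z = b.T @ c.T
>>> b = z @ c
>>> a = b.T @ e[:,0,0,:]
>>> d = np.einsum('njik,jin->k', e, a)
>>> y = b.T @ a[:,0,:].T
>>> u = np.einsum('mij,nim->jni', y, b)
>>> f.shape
(5, 11, 2, 5)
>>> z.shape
(5, 2, 23)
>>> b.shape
(5, 2, 11)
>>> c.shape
(23, 11)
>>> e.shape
(5, 11, 2, 5)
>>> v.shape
()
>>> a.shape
(11, 2, 5)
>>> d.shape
(5,)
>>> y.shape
(11, 2, 11)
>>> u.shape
(11, 5, 2)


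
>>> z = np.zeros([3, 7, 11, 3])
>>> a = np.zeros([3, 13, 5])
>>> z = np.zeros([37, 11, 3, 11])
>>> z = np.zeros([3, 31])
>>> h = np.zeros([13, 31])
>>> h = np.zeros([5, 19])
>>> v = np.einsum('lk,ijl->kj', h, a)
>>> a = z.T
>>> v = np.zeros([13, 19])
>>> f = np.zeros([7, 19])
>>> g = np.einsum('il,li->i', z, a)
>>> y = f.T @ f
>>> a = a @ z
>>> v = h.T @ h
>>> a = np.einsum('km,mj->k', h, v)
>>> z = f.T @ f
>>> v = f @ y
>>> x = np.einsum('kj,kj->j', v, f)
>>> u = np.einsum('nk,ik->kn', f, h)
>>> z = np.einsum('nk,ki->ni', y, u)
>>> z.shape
(19, 7)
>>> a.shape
(5,)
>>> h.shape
(5, 19)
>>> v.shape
(7, 19)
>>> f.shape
(7, 19)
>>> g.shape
(3,)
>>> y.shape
(19, 19)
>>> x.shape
(19,)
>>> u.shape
(19, 7)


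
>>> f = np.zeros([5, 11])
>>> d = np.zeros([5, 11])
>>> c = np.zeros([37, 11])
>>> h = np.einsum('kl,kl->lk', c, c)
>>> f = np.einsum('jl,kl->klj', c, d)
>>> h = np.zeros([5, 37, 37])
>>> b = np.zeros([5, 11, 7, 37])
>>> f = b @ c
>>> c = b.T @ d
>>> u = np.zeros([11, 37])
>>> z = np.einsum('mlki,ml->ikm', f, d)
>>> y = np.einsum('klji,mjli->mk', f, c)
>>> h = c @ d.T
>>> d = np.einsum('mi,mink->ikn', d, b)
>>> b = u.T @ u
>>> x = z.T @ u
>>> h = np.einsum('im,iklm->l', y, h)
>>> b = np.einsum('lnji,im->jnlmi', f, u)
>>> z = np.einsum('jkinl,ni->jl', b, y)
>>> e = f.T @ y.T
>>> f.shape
(5, 11, 7, 11)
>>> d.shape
(11, 37, 7)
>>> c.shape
(37, 7, 11, 11)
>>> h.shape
(11,)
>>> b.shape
(7, 11, 5, 37, 11)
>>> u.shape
(11, 37)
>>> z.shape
(7, 11)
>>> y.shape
(37, 5)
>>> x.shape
(5, 7, 37)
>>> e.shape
(11, 7, 11, 37)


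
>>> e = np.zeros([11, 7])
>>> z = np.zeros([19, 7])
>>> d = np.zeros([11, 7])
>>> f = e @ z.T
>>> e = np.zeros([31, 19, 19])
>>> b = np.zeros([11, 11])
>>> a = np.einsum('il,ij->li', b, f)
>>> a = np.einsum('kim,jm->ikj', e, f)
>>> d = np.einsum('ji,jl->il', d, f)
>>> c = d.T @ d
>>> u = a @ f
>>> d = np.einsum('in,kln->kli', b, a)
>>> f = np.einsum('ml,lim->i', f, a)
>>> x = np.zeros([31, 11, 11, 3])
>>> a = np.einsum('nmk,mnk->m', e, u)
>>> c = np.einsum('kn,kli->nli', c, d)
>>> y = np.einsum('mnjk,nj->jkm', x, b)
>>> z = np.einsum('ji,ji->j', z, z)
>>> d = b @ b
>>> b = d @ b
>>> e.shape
(31, 19, 19)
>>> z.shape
(19,)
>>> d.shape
(11, 11)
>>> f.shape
(31,)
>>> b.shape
(11, 11)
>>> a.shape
(19,)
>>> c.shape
(19, 31, 11)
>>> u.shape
(19, 31, 19)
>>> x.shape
(31, 11, 11, 3)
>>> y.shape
(11, 3, 31)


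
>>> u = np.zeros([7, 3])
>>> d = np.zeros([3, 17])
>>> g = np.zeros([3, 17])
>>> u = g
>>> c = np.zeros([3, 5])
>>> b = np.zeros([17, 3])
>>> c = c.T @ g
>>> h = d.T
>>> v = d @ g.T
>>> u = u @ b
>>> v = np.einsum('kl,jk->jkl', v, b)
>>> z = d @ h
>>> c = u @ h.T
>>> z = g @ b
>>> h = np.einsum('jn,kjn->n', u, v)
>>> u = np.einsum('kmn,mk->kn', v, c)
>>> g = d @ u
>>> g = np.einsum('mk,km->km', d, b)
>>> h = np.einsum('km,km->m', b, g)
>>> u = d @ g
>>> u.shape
(3, 3)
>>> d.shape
(3, 17)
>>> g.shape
(17, 3)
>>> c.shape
(3, 17)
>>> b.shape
(17, 3)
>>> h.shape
(3,)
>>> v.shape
(17, 3, 3)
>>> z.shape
(3, 3)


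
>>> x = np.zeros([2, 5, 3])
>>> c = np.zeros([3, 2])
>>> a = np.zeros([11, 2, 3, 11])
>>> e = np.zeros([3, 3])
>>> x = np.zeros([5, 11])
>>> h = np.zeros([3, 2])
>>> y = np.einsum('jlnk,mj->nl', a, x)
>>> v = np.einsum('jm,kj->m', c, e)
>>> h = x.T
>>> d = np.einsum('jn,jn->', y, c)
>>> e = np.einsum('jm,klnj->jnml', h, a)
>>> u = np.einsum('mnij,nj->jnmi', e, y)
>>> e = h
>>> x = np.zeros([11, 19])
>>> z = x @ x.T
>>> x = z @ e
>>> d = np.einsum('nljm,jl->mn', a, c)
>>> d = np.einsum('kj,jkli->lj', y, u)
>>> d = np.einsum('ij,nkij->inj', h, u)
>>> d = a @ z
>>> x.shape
(11, 5)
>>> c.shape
(3, 2)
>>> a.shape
(11, 2, 3, 11)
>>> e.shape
(11, 5)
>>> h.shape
(11, 5)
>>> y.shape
(3, 2)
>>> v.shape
(2,)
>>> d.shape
(11, 2, 3, 11)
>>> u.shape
(2, 3, 11, 5)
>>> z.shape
(11, 11)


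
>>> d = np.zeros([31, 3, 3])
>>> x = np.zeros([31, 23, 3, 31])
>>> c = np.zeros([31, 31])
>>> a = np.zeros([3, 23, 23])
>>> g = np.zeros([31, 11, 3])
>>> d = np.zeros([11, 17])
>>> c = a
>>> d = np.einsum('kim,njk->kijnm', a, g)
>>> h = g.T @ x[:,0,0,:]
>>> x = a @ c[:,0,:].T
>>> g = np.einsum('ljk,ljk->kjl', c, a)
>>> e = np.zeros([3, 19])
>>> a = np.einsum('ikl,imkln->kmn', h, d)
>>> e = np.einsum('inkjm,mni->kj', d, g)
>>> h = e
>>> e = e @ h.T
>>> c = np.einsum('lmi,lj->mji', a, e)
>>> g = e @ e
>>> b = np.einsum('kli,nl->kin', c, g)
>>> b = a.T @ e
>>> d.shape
(3, 23, 11, 31, 23)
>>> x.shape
(3, 23, 3)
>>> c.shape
(23, 11, 23)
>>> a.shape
(11, 23, 23)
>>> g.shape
(11, 11)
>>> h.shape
(11, 31)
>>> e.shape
(11, 11)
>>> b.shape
(23, 23, 11)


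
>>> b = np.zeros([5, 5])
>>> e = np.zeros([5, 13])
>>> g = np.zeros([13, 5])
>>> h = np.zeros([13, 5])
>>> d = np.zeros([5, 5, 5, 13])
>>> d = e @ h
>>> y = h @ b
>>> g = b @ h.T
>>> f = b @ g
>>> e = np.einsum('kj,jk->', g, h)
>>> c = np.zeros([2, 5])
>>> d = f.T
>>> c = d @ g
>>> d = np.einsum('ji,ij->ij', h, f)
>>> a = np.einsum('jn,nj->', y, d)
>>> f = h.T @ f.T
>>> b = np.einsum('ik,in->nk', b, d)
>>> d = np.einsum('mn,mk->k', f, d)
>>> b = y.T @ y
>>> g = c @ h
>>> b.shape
(5, 5)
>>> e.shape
()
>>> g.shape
(13, 5)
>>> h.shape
(13, 5)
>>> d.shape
(13,)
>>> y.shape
(13, 5)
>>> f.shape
(5, 5)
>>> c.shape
(13, 13)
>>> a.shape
()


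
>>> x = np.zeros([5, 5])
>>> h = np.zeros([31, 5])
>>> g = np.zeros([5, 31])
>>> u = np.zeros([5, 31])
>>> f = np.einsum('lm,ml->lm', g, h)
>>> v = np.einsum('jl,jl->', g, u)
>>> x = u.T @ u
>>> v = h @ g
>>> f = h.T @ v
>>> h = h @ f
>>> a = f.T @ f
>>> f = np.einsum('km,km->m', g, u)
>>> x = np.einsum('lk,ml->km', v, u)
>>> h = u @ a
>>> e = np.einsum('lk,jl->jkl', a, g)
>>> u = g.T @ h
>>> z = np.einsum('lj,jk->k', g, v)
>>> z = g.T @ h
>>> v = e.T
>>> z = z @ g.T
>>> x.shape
(31, 5)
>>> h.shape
(5, 31)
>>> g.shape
(5, 31)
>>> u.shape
(31, 31)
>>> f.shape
(31,)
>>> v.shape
(31, 31, 5)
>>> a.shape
(31, 31)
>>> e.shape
(5, 31, 31)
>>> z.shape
(31, 5)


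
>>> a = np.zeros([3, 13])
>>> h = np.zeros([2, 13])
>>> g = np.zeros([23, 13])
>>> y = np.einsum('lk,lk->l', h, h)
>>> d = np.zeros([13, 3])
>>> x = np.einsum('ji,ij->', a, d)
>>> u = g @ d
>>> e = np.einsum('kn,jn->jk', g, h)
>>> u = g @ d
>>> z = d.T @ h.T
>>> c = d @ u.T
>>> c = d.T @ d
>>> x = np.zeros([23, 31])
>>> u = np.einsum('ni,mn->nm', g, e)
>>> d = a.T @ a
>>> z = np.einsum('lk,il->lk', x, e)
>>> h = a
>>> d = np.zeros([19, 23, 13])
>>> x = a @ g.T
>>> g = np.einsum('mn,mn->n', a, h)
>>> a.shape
(3, 13)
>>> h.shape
(3, 13)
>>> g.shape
(13,)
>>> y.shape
(2,)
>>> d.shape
(19, 23, 13)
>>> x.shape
(3, 23)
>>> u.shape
(23, 2)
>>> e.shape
(2, 23)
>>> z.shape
(23, 31)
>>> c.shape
(3, 3)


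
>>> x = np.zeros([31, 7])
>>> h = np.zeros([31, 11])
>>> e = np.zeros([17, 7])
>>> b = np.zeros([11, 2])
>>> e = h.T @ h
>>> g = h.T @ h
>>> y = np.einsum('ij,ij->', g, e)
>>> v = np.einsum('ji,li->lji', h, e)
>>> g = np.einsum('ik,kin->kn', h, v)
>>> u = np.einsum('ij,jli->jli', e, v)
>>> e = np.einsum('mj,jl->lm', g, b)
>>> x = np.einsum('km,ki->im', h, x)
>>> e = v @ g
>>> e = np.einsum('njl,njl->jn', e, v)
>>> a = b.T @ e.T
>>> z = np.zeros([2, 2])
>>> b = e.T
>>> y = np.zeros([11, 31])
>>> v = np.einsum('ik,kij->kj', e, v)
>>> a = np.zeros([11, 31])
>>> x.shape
(7, 11)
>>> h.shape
(31, 11)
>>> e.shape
(31, 11)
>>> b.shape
(11, 31)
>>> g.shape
(11, 11)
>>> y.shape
(11, 31)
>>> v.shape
(11, 11)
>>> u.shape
(11, 31, 11)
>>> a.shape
(11, 31)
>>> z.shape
(2, 2)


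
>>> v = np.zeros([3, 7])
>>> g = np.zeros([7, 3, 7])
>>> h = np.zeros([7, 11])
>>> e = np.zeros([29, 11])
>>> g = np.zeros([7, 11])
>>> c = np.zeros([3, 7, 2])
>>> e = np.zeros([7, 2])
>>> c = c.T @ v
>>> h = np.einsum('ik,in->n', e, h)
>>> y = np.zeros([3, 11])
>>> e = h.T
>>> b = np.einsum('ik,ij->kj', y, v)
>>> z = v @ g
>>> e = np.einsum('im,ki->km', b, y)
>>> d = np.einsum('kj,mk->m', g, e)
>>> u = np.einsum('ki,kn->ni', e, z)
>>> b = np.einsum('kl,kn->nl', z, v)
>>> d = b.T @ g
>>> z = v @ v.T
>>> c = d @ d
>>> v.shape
(3, 7)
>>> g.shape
(7, 11)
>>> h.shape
(11,)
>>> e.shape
(3, 7)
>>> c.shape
(11, 11)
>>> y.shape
(3, 11)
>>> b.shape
(7, 11)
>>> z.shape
(3, 3)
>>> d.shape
(11, 11)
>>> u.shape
(11, 7)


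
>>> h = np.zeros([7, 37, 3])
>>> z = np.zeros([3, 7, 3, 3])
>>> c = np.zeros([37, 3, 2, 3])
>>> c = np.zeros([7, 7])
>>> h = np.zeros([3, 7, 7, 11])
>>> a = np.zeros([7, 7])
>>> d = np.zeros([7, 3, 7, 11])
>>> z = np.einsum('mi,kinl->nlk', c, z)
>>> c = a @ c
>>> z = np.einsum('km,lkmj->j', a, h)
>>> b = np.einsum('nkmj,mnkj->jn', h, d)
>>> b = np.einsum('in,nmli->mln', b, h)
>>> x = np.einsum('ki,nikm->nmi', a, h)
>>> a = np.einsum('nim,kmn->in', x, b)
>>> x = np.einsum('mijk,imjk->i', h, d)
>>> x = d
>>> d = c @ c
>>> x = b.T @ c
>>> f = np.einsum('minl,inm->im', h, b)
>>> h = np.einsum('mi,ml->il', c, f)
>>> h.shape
(7, 3)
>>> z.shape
(11,)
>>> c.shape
(7, 7)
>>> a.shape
(11, 3)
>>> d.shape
(7, 7)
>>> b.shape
(7, 7, 3)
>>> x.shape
(3, 7, 7)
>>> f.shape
(7, 3)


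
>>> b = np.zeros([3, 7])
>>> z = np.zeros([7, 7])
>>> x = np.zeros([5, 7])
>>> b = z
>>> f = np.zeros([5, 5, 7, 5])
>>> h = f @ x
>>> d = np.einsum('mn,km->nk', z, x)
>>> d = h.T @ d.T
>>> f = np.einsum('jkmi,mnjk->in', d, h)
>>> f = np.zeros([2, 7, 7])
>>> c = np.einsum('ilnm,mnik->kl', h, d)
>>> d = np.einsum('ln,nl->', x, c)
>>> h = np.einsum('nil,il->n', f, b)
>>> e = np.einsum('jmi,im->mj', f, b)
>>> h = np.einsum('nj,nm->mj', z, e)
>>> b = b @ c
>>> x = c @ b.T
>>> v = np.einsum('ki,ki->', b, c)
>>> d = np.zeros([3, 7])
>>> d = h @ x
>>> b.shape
(7, 5)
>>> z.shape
(7, 7)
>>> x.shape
(7, 7)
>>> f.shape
(2, 7, 7)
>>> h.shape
(2, 7)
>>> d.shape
(2, 7)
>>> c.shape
(7, 5)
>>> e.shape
(7, 2)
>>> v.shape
()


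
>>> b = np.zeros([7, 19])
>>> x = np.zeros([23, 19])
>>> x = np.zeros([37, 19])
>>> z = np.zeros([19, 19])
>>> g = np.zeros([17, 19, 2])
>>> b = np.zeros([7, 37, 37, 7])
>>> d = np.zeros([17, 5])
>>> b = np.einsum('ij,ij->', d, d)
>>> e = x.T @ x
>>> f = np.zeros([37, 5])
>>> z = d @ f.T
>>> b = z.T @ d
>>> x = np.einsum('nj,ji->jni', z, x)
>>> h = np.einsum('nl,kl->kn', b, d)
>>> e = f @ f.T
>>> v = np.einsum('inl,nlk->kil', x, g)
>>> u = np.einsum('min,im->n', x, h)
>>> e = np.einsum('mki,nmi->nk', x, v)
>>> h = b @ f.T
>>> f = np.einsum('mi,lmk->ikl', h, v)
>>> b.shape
(37, 5)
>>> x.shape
(37, 17, 19)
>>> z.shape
(17, 37)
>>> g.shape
(17, 19, 2)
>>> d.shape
(17, 5)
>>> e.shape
(2, 17)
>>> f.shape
(37, 19, 2)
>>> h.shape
(37, 37)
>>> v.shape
(2, 37, 19)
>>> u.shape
(19,)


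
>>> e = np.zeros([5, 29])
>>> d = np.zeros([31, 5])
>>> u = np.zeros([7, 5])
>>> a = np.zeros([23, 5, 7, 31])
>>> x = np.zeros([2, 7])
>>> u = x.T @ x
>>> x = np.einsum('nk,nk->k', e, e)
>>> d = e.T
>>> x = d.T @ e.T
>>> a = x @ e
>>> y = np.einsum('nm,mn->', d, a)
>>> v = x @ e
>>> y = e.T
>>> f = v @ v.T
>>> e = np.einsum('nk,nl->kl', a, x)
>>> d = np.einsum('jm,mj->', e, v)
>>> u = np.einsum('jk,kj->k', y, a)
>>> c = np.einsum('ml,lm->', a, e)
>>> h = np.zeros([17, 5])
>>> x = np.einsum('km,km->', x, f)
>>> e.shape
(29, 5)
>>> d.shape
()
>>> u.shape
(5,)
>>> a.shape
(5, 29)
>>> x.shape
()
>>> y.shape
(29, 5)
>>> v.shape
(5, 29)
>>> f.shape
(5, 5)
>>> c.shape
()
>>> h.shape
(17, 5)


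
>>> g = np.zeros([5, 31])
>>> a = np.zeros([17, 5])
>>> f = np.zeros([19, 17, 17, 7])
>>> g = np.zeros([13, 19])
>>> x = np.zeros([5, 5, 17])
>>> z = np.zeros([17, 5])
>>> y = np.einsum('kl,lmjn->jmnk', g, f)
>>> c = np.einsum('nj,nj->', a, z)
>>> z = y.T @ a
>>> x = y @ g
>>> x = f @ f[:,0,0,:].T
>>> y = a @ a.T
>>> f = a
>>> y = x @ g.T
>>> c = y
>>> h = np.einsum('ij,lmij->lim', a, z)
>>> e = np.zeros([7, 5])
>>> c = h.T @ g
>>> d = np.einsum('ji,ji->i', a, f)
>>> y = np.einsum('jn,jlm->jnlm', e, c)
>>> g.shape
(13, 19)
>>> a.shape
(17, 5)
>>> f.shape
(17, 5)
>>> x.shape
(19, 17, 17, 19)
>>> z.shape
(13, 7, 17, 5)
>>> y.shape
(7, 5, 17, 19)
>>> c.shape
(7, 17, 19)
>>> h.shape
(13, 17, 7)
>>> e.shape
(7, 5)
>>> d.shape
(5,)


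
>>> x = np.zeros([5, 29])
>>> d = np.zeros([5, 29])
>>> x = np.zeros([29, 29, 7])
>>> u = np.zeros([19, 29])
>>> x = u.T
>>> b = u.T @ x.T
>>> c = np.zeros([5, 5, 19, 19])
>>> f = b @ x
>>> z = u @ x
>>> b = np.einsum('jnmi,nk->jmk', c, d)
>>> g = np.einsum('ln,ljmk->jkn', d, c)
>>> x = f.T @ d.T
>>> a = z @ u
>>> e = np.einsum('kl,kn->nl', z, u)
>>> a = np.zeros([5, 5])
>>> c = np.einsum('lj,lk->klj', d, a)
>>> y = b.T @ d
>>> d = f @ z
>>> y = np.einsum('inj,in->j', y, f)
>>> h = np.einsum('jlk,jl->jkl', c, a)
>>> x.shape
(19, 5)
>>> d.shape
(29, 19)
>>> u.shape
(19, 29)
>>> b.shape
(5, 19, 29)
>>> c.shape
(5, 5, 29)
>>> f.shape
(29, 19)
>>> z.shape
(19, 19)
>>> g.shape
(5, 19, 29)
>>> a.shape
(5, 5)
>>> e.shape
(29, 19)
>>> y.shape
(29,)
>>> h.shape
(5, 29, 5)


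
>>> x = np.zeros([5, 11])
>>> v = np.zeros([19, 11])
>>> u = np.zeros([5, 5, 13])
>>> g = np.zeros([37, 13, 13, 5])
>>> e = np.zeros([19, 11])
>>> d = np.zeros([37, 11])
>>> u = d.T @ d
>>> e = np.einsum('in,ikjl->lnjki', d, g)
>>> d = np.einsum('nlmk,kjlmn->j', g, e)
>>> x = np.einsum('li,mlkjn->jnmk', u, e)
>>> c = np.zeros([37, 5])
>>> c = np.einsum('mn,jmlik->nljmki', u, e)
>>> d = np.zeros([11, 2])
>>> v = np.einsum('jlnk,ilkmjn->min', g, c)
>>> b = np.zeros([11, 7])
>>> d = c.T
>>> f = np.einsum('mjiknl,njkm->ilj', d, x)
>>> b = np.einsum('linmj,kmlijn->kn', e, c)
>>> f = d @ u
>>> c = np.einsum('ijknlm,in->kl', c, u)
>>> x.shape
(13, 37, 5, 13)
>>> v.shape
(11, 11, 13)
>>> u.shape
(11, 11)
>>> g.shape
(37, 13, 13, 5)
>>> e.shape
(5, 11, 13, 13, 37)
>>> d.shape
(13, 37, 11, 5, 13, 11)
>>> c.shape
(5, 37)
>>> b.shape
(11, 13)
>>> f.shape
(13, 37, 11, 5, 13, 11)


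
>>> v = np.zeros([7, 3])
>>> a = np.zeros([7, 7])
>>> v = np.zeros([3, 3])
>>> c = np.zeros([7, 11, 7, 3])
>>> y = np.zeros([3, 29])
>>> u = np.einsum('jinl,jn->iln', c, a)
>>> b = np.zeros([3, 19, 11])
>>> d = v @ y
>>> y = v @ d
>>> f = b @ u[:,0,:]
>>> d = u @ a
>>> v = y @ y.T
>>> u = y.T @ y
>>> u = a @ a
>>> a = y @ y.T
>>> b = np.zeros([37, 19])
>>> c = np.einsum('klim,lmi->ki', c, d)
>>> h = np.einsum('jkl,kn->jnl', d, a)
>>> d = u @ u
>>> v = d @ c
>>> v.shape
(7, 7)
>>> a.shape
(3, 3)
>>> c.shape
(7, 7)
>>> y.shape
(3, 29)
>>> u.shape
(7, 7)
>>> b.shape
(37, 19)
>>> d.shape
(7, 7)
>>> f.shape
(3, 19, 7)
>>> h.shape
(11, 3, 7)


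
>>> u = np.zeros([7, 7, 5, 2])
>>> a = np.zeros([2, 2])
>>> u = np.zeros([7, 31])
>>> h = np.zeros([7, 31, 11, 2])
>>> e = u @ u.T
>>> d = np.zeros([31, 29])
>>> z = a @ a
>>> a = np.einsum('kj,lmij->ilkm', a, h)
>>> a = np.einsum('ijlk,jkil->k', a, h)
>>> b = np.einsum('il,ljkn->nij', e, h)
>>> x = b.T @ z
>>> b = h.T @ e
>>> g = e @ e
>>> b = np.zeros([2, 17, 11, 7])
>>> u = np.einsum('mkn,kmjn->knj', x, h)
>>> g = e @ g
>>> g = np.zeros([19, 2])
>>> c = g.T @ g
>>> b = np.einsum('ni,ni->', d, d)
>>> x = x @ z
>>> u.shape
(7, 2, 11)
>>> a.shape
(31,)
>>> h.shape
(7, 31, 11, 2)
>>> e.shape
(7, 7)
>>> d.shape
(31, 29)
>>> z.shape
(2, 2)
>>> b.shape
()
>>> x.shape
(31, 7, 2)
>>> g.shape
(19, 2)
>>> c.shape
(2, 2)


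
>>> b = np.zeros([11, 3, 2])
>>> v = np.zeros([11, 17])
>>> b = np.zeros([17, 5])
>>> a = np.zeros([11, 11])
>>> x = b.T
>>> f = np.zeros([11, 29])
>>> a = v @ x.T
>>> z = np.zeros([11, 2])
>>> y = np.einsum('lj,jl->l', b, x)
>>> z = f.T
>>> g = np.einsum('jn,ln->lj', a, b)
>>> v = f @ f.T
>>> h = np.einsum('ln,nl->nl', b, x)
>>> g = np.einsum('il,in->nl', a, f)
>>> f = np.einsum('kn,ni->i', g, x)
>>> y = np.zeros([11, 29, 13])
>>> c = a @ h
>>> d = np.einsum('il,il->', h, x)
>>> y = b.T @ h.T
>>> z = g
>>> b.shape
(17, 5)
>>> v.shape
(11, 11)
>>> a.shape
(11, 5)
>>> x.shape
(5, 17)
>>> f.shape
(17,)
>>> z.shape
(29, 5)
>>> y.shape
(5, 5)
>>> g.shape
(29, 5)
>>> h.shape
(5, 17)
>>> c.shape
(11, 17)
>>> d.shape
()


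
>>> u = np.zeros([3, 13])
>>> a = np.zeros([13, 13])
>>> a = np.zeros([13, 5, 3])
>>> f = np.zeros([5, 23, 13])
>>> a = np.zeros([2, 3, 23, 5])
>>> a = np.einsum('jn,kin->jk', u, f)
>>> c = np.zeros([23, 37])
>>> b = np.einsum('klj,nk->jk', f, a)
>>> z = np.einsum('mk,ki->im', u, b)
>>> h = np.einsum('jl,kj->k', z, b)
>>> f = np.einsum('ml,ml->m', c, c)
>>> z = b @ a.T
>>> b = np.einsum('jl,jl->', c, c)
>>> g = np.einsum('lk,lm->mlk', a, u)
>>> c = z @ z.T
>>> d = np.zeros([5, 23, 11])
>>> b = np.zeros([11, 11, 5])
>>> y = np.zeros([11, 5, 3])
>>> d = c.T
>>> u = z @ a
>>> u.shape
(13, 5)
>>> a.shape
(3, 5)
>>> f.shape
(23,)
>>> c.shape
(13, 13)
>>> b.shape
(11, 11, 5)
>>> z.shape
(13, 3)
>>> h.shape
(13,)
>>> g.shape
(13, 3, 5)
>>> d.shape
(13, 13)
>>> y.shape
(11, 5, 3)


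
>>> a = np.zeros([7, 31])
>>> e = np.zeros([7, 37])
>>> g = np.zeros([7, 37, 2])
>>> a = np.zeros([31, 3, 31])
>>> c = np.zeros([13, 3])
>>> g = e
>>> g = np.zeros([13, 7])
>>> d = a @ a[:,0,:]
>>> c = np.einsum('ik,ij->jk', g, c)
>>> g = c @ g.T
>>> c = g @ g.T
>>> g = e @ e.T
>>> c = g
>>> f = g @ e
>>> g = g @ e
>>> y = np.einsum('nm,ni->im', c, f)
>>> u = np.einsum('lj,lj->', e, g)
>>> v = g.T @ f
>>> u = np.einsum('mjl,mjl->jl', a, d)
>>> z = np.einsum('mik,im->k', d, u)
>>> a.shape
(31, 3, 31)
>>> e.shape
(7, 37)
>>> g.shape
(7, 37)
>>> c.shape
(7, 7)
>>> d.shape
(31, 3, 31)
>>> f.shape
(7, 37)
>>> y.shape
(37, 7)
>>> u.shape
(3, 31)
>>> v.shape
(37, 37)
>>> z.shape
(31,)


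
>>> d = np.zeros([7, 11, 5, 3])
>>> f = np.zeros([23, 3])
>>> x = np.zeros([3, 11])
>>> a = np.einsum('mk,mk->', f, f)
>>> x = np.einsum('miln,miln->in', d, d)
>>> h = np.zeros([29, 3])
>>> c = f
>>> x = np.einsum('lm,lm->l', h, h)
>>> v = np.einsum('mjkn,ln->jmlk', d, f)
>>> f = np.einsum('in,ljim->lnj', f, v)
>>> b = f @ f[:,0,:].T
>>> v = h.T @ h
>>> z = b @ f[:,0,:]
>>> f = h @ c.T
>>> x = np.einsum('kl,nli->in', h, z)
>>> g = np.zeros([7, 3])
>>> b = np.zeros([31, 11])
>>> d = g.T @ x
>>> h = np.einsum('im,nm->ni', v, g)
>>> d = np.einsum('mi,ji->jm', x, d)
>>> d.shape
(3, 7)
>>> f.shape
(29, 23)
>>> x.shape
(7, 11)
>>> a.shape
()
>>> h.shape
(7, 3)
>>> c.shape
(23, 3)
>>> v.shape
(3, 3)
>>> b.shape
(31, 11)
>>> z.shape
(11, 3, 7)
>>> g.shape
(7, 3)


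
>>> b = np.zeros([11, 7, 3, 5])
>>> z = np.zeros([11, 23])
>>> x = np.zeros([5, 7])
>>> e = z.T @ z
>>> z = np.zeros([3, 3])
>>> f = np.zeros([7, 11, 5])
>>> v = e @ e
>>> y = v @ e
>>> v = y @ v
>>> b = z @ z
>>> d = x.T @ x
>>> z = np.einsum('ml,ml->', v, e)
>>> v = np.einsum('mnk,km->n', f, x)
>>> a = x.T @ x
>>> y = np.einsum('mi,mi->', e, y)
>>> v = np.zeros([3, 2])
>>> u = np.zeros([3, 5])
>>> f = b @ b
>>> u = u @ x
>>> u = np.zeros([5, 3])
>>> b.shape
(3, 3)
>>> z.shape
()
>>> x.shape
(5, 7)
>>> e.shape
(23, 23)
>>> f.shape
(3, 3)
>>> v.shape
(3, 2)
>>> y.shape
()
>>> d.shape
(7, 7)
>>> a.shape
(7, 7)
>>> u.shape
(5, 3)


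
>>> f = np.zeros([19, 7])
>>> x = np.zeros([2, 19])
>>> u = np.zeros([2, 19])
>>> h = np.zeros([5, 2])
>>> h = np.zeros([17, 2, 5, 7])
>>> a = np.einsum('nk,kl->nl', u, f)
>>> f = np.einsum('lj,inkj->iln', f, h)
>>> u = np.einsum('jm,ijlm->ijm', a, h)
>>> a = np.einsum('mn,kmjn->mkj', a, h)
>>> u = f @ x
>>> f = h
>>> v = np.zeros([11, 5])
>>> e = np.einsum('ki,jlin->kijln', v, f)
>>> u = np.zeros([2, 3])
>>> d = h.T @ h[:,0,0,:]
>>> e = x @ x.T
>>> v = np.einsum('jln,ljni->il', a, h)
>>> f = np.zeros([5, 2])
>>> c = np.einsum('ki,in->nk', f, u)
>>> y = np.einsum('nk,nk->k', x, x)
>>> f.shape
(5, 2)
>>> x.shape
(2, 19)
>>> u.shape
(2, 3)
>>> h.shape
(17, 2, 5, 7)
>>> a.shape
(2, 17, 5)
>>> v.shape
(7, 17)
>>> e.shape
(2, 2)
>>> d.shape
(7, 5, 2, 7)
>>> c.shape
(3, 5)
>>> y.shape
(19,)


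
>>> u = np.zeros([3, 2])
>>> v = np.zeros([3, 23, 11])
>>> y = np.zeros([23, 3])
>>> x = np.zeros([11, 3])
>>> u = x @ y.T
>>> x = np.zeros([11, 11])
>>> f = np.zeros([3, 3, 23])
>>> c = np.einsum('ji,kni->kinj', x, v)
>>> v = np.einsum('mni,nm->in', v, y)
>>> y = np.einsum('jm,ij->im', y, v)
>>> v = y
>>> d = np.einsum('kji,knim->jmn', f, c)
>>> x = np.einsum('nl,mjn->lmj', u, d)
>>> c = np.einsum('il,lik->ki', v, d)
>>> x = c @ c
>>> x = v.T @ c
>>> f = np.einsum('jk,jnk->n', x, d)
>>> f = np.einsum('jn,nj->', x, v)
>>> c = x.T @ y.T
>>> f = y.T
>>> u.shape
(11, 23)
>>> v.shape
(11, 3)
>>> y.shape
(11, 3)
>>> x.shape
(3, 11)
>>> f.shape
(3, 11)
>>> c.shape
(11, 11)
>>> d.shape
(3, 11, 11)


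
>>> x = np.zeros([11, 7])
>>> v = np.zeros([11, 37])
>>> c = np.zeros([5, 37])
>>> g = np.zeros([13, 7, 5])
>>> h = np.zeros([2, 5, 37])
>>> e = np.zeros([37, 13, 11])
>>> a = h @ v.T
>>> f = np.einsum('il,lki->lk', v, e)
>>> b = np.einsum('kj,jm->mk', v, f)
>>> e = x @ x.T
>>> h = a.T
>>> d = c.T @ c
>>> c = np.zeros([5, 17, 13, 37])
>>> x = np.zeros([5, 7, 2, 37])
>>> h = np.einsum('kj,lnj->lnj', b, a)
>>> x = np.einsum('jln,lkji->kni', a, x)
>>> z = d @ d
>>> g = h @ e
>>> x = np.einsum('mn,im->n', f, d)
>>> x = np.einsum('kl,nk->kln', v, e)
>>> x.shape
(11, 37, 11)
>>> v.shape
(11, 37)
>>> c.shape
(5, 17, 13, 37)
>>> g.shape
(2, 5, 11)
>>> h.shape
(2, 5, 11)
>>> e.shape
(11, 11)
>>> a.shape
(2, 5, 11)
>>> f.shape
(37, 13)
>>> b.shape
(13, 11)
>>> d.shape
(37, 37)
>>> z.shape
(37, 37)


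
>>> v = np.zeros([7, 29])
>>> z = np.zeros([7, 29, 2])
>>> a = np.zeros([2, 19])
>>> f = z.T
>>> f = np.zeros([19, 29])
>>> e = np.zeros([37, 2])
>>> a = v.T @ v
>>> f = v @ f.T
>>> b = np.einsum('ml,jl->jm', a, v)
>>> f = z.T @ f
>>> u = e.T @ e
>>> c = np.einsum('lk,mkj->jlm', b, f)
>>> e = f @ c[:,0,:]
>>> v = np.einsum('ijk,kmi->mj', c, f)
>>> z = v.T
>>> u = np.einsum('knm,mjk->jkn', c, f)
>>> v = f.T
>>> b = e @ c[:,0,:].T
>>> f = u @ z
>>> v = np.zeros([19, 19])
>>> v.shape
(19, 19)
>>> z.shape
(7, 29)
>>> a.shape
(29, 29)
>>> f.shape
(29, 19, 29)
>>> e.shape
(2, 29, 2)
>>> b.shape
(2, 29, 19)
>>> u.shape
(29, 19, 7)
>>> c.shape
(19, 7, 2)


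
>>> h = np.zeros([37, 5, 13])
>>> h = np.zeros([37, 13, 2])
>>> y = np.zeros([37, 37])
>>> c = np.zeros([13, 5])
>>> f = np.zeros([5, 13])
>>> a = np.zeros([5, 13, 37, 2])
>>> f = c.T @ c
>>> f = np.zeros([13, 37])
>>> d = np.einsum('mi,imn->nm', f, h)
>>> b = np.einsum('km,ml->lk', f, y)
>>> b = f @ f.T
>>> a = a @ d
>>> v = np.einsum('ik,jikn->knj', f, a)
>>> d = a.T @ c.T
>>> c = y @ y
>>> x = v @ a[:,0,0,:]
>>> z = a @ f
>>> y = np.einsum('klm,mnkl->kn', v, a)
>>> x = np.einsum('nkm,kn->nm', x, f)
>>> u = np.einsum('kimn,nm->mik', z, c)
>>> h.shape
(37, 13, 2)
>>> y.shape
(37, 13)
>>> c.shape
(37, 37)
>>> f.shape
(13, 37)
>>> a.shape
(5, 13, 37, 13)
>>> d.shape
(13, 37, 13, 13)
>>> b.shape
(13, 13)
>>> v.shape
(37, 13, 5)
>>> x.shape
(37, 13)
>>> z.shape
(5, 13, 37, 37)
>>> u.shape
(37, 13, 5)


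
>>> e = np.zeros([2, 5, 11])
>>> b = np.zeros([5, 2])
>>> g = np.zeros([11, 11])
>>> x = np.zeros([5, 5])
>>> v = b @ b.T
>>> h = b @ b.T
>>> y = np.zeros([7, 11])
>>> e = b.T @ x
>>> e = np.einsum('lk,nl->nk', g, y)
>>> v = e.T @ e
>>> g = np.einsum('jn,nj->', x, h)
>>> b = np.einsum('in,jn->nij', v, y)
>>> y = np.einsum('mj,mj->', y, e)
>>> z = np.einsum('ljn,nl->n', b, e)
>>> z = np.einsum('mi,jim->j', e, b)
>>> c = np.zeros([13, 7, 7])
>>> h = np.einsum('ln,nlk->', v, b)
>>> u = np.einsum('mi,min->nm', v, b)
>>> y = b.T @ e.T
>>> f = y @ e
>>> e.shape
(7, 11)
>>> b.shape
(11, 11, 7)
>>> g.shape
()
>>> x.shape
(5, 5)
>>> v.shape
(11, 11)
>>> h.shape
()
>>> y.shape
(7, 11, 7)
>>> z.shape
(11,)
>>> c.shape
(13, 7, 7)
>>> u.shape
(7, 11)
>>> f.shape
(7, 11, 11)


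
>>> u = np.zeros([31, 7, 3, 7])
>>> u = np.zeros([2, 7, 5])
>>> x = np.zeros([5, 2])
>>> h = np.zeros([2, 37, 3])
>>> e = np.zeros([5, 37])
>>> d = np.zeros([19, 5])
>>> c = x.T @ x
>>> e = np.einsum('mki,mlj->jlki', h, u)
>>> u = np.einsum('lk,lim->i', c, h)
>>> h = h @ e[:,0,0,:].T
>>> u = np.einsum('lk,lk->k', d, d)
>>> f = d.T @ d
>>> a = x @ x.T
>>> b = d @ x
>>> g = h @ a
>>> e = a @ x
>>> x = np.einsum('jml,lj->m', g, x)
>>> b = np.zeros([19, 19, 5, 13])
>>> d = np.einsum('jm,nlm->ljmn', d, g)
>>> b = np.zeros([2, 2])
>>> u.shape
(5,)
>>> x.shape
(37,)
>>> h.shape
(2, 37, 5)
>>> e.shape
(5, 2)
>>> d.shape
(37, 19, 5, 2)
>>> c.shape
(2, 2)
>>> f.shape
(5, 5)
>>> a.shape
(5, 5)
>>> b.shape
(2, 2)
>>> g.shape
(2, 37, 5)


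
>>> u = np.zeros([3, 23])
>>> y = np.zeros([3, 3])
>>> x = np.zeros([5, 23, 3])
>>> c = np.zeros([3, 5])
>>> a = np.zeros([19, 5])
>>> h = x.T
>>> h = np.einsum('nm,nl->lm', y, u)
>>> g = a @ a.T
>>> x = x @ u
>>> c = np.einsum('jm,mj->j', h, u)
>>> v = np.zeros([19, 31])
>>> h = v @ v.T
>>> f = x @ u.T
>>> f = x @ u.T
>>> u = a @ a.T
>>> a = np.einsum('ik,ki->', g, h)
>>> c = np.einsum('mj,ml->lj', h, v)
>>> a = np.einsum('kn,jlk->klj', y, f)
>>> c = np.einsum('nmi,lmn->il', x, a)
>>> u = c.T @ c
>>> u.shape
(3, 3)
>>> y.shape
(3, 3)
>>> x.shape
(5, 23, 23)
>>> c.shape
(23, 3)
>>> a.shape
(3, 23, 5)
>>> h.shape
(19, 19)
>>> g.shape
(19, 19)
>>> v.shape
(19, 31)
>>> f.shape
(5, 23, 3)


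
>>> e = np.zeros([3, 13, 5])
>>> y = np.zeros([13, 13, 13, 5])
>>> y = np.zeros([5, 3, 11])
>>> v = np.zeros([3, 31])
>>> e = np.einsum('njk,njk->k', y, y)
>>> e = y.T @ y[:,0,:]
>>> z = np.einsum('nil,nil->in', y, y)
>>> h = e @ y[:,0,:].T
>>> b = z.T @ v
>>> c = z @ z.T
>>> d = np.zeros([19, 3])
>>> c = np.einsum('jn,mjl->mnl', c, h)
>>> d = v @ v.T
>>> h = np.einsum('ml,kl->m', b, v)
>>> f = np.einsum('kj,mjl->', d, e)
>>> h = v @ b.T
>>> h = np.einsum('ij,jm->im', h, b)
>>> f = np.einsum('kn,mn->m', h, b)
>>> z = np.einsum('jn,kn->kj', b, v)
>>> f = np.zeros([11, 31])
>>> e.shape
(11, 3, 11)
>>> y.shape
(5, 3, 11)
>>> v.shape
(3, 31)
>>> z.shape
(3, 5)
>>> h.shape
(3, 31)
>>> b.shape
(5, 31)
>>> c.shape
(11, 3, 5)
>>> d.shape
(3, 3)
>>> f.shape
(11, 31)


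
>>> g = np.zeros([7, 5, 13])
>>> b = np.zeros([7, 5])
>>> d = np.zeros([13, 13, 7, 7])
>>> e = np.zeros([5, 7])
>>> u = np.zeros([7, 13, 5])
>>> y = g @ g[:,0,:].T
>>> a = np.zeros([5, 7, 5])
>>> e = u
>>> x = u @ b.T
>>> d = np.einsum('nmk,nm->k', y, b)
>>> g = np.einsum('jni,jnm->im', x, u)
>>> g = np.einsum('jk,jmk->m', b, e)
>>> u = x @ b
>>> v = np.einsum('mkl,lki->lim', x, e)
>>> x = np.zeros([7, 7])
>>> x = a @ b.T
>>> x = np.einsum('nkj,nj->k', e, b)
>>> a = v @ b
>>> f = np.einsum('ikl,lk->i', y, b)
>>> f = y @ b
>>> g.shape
(13,)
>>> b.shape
(7, 5)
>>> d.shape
(7,)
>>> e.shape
(7, 13, 5)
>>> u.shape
(7, 13, 5)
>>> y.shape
(7, 5, 7)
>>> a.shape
(7, 5, 5)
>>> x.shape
(13,)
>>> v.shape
(7, 5, 7)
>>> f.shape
(7, 5, 5)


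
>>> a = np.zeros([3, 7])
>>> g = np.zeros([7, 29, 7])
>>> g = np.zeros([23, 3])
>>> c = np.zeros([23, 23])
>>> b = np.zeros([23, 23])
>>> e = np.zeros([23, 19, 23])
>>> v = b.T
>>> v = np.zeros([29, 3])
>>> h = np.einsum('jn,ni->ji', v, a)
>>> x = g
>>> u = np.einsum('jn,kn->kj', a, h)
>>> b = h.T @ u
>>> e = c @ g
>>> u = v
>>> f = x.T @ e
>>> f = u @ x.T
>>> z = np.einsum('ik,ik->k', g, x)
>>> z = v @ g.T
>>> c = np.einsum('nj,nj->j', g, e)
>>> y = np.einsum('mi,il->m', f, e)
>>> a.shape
(3, 7)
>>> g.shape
(23, 3)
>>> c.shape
(3,)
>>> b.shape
(7, 3)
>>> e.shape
(23, 3)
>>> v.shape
(29, 3)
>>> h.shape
(29, 7)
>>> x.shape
(23, 3)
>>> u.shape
(29, 3)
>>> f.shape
(29, 23)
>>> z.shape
(29, 23)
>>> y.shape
(29,)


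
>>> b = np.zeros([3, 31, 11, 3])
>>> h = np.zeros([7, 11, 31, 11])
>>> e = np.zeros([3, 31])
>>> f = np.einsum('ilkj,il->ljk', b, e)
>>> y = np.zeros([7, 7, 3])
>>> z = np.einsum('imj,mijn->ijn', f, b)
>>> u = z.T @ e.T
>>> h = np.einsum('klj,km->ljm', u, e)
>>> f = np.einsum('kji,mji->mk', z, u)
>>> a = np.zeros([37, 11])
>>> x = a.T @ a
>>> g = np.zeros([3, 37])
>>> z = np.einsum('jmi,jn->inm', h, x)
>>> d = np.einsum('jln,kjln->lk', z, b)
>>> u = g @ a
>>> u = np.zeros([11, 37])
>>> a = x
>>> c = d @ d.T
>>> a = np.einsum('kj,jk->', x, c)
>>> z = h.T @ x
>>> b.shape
(3, 31, 11, 3)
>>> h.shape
(11, 3, 31)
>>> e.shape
(3, 31)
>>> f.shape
(3, 31)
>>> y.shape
(7, 7, 3)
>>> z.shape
(31, 3, 11)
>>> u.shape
(11, 37)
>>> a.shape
()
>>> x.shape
(11, 11)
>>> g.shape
(3, 37)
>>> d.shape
(11, 3)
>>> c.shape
(11, 11)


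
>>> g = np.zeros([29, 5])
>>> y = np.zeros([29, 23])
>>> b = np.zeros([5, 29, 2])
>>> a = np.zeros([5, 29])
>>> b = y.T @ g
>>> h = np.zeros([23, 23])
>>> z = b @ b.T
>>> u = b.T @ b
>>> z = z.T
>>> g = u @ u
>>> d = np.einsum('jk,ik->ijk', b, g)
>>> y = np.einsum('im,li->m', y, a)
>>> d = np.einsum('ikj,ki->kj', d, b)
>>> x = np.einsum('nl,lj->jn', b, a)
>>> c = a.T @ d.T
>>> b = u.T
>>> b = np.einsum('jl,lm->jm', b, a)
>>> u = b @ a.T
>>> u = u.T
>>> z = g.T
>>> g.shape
(5, 5)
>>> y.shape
(23,)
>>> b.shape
(5, 29)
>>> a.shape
(5, 29)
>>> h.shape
(23, 23)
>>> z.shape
(5, 5)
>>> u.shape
(5, 5)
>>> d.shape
(23, 5)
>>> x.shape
(29, 23)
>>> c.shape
(29, 23)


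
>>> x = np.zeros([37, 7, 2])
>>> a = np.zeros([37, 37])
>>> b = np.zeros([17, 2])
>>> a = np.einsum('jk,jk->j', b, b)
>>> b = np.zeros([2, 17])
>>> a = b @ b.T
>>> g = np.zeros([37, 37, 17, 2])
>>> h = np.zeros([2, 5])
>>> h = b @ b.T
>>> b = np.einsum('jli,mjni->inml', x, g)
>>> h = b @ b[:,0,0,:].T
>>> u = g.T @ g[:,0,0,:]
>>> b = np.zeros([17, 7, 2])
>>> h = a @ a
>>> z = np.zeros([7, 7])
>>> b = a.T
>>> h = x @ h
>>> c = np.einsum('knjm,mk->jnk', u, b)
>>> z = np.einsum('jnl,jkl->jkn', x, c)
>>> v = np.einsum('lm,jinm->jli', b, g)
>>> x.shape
(37, 7, 2)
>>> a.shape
(2, 2)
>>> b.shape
(2, 2)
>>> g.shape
(37, 37, 17, 2)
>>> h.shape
(37, 7, 2)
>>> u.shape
(2, 17, 37, 2)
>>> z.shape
(37, 17, 7)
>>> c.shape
(37, 17, 2)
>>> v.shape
(37, 2, 37)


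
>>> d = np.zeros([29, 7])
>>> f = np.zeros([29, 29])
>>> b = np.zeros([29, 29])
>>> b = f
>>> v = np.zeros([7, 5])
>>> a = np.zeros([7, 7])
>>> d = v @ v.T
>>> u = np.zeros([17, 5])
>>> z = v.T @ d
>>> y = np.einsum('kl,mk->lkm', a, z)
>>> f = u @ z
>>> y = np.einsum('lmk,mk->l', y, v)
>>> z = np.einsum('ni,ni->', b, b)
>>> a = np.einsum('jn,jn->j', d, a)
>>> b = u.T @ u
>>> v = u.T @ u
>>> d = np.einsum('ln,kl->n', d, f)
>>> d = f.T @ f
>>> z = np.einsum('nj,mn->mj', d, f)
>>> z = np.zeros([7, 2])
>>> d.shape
(7, 7)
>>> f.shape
(17, 7)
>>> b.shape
(5, 5)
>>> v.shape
(5, 5)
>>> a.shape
(7,)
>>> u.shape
(17, 5)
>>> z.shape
(7, 2)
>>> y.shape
(7,)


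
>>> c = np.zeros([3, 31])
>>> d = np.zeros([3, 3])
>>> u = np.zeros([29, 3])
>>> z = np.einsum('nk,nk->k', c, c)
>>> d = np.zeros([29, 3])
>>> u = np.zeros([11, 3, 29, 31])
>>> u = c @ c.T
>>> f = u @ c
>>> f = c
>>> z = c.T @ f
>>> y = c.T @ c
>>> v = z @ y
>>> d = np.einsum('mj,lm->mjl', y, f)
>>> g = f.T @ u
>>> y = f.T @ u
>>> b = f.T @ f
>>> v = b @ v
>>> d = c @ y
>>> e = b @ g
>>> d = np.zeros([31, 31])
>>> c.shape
(3, 31)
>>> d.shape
(31, 31)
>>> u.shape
(3, 3)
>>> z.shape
(31, 31)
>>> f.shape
(3, 31)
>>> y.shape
(31, 3)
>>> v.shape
(31, 31)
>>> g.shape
(31, 3)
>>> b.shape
(31, 31)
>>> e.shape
(31, 3)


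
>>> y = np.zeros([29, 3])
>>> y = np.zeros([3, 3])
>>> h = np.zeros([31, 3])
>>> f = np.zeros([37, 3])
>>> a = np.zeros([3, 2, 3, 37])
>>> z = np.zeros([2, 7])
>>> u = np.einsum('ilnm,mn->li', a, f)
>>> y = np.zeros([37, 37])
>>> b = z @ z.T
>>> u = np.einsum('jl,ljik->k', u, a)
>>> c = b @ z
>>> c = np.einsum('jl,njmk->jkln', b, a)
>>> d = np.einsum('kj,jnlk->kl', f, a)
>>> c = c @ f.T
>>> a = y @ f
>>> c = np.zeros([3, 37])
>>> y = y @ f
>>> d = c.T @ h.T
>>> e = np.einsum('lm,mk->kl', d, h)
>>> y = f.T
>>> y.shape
(3, 37)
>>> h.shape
(31, 3)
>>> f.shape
(37, 3)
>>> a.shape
(37, 3)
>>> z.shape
(2, 7)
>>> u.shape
(37,)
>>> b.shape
(2, 2)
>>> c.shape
(3, 37)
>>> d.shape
(37, 31)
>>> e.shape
(3, 37)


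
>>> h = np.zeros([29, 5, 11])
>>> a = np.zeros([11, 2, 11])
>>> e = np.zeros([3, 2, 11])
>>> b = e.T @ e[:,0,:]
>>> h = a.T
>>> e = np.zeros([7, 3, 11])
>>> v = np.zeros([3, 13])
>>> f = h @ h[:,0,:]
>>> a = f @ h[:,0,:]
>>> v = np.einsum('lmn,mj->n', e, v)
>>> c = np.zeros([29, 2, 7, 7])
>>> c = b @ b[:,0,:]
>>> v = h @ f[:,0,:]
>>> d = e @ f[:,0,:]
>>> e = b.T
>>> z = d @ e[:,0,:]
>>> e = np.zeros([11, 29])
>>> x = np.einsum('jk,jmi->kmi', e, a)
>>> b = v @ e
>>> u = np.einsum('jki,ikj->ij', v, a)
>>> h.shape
(11, 2, 11)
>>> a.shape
(11, 2, 11)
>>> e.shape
(11, 29)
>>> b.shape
(11, 2, 29)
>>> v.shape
(11, 2, 11)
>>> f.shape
(11, 2, 11)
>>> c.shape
(11, 2, 11)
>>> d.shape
(7, 3, 11)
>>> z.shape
(7, 3, 11)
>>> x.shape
(29, 2, 11)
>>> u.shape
(11, 11)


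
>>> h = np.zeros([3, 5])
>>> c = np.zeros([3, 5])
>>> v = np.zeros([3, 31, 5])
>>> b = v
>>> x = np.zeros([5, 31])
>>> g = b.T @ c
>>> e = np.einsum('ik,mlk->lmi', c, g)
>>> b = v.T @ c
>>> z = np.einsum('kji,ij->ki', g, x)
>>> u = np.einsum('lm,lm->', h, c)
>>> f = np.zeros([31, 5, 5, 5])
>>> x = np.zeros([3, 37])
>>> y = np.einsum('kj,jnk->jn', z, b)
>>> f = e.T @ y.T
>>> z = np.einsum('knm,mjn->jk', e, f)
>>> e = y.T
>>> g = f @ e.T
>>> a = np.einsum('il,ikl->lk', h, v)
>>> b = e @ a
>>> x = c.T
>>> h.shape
(3, 5)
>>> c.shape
(3, 5)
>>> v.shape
(3, 31, 5)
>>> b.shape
(31, 31)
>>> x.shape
(5, 3)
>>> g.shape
(3, 5, 31)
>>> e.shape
(31, 5)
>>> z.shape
(5, 31)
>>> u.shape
()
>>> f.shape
(3, 5, 5)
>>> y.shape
(5, 31)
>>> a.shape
(5, 31)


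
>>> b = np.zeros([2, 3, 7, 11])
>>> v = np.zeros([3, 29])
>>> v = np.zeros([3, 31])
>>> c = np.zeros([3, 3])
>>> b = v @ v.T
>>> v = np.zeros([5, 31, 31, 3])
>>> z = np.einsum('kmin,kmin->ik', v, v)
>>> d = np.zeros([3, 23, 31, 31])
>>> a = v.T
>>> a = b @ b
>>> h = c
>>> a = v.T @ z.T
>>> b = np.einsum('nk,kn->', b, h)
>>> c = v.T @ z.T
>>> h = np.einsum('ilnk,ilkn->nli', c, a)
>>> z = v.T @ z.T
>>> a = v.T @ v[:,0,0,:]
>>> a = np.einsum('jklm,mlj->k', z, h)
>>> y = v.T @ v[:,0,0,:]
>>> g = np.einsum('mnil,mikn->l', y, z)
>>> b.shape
()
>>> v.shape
(5, 31, 31, 3)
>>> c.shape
(3, 31, 31, 31)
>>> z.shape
(3, 31, 31, 31)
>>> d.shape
(3, 23, 31, 31)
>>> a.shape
(31,)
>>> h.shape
(31, 31, 3)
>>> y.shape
(3, 31, 31, 3)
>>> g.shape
(3,)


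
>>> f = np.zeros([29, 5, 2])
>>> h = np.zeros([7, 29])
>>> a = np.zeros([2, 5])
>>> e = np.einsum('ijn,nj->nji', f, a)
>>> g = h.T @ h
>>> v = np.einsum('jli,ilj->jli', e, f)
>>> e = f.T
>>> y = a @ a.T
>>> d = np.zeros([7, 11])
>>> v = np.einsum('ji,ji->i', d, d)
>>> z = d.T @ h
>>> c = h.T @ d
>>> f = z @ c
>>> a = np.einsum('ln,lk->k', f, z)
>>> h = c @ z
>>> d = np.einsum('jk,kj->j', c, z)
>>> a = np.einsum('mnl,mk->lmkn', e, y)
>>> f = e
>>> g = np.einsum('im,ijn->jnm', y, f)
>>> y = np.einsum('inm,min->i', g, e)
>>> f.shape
(2, 5, 29)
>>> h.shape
(29, 29)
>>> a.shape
(29, 2, 2, 5)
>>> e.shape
(2, 5, 29)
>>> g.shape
(5, 29, 2)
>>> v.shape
(11,)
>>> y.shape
(5,)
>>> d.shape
(29,)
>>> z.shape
(11, 29)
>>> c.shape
(29, 11)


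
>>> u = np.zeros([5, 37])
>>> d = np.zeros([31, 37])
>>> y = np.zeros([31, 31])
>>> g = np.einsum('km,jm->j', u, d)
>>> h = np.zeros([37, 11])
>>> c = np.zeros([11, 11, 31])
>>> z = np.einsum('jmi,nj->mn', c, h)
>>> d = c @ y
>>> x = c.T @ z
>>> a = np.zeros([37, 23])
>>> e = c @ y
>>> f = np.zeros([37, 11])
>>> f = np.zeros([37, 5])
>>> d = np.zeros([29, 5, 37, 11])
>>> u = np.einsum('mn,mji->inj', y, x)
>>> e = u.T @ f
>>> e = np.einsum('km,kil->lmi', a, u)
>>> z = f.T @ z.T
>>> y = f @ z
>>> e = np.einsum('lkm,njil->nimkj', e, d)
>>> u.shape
(37, 31, 11)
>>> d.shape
(29, 5, 37, 11)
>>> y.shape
(37, 11)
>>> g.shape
(31,)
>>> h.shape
(37, 11)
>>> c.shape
(11, 11, 31)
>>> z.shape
(5, 11)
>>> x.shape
(31, 11, 37)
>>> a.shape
(37, 23)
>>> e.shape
(29, 37, 31, 23, 5)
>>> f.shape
(37, 5)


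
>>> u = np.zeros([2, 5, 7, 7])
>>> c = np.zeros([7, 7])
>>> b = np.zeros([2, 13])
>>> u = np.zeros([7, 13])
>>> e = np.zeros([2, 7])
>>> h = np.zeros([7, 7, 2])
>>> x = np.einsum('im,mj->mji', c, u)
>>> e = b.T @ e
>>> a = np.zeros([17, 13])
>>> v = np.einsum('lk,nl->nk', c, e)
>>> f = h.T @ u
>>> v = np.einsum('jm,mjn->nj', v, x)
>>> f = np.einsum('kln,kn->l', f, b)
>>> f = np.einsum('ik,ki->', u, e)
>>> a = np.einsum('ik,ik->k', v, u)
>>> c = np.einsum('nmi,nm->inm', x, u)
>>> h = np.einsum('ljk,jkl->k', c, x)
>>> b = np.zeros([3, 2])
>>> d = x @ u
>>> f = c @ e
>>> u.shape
(7, 13)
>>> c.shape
(7, 7, 13)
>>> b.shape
(3, 2)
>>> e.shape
(13, 7)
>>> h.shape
(13,)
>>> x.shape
(7, 13, 7)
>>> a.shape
(13,)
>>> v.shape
(7, 13)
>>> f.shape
(7, 7, 7)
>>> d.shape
(7, 13, 13)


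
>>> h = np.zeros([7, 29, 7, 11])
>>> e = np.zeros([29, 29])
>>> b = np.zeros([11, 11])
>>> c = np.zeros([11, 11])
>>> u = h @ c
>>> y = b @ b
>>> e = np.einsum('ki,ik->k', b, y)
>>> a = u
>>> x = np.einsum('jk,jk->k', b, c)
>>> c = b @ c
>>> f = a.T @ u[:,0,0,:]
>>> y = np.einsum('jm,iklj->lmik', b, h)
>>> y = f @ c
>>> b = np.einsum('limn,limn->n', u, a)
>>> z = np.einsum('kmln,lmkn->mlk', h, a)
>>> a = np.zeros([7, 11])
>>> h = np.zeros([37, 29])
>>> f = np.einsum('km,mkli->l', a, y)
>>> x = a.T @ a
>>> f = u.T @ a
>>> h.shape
(37, 29)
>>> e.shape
(11,)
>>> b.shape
(11,)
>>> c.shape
(11, 11)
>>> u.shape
(7, 29, 7, 11)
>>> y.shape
(11, 7, 29, 11)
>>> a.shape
(7, 11)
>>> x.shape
(11, 11)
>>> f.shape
(11, 7, 29, 11)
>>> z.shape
(29, 7, 7)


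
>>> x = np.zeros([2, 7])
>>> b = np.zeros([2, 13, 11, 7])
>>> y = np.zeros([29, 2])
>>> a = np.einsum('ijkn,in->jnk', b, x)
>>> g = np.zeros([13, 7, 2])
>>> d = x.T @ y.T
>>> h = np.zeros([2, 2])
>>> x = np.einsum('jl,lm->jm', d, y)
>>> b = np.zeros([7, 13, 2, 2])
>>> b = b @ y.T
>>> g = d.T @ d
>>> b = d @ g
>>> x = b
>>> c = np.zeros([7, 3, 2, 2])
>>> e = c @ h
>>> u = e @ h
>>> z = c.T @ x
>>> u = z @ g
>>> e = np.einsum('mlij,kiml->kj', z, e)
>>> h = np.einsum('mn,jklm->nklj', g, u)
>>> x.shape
(7, 29)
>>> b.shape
(7, 29)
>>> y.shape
(29, 2)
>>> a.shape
(13, 7, 11)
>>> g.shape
(29, 29)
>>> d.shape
(7, 29)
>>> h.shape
(29, 2, 3, 2)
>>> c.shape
(7, 3, 2, 2)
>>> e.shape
(7, 29)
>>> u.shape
(2, 2, 3, 29)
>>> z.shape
(2, 2, 3, 29)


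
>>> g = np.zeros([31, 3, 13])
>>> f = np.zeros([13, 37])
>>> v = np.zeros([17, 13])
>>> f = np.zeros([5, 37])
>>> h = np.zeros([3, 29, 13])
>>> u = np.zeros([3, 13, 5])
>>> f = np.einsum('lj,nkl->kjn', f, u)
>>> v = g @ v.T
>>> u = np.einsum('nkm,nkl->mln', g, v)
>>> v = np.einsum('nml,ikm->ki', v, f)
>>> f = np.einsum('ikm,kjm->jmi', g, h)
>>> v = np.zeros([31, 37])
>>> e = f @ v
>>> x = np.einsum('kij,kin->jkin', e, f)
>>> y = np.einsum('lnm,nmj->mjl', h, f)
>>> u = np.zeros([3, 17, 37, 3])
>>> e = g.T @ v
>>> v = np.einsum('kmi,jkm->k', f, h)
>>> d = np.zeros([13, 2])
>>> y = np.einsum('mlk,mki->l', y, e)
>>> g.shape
(31, 3, 13)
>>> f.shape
(29, 13, 31)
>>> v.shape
(29,)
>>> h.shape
(3, 29, 13)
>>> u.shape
(3, 17, 37, 3)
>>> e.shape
(13, 3, 37)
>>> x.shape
(37, 29, 13, 31)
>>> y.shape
(31,)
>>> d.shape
(13, 2)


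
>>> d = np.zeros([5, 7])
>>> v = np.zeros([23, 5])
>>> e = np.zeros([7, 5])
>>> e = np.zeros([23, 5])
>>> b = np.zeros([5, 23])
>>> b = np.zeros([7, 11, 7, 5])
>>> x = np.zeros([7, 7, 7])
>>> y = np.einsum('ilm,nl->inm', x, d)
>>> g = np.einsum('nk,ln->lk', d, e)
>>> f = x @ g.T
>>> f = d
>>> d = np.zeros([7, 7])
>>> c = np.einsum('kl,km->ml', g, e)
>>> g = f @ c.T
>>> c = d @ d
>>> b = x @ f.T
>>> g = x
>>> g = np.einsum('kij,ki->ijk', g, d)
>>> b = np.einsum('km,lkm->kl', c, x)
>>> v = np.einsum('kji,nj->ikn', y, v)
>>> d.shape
(7, 7)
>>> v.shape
(7, 7, 23)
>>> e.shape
(23, 5)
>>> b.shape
(7, 7)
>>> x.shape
(7, 7, 7)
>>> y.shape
(7, 5, 7)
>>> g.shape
(7, 7, 7)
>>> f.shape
(5, 7)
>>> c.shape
(7, 7)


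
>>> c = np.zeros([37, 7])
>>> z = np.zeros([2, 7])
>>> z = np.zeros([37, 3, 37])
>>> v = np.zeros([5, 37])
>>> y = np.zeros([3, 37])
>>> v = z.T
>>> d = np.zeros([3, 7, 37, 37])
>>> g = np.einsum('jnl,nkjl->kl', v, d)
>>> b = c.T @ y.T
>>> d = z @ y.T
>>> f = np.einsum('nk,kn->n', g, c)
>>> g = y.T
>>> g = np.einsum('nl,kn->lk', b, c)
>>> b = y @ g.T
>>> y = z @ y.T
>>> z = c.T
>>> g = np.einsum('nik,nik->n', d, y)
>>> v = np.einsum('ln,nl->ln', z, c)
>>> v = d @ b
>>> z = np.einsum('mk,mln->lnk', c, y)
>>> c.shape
(37, 7)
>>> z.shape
(3, 3, 7)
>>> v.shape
(37, 3, 3)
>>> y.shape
(37, 3, 3)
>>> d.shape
(37, 3, 3)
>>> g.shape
(37,)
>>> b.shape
(3, 3)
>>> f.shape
(7,)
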